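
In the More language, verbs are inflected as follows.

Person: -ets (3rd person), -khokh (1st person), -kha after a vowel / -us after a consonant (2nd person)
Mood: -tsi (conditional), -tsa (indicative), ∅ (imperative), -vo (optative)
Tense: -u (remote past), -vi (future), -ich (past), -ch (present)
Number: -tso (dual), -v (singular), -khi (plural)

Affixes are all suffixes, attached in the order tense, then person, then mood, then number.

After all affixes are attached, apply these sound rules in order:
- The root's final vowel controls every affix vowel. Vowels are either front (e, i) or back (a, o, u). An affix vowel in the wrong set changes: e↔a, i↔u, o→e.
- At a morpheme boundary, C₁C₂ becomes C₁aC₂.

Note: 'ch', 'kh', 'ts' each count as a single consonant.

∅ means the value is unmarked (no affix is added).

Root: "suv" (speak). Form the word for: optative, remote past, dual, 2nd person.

Attach tense remote past -u → suvu.
Attach person 2nd person -kha (after vowel 'u') → suvukha.
Attach mood optative -vo → suvukhavo.
Attach number dual -tso → suvukhavotso.
Vowel harmony: no change.
Epenthesis: no change.

suvukhavotso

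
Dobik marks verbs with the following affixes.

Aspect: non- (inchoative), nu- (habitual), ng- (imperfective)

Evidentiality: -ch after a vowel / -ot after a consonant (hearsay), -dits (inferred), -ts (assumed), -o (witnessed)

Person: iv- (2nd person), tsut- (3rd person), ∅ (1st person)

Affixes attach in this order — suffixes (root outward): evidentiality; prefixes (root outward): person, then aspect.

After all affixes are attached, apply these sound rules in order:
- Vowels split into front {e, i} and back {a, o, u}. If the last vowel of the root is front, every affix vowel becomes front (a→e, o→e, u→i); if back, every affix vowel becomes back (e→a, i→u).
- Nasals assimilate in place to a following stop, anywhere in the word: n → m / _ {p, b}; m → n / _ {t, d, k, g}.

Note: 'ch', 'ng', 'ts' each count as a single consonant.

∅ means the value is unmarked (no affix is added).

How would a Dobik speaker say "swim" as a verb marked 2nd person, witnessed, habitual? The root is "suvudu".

nuuvsuvuduo

Attach evidentiality witnessed -o → suvuduo.
Attach person 2nd person iv- → ivsuvuduo.
Attach aspect habitual nu- → nuivsuvuduo.
Apply vowel harmony: nuivsuvuduo → nuuvsuvuduo.
Nasal assimilation: no change.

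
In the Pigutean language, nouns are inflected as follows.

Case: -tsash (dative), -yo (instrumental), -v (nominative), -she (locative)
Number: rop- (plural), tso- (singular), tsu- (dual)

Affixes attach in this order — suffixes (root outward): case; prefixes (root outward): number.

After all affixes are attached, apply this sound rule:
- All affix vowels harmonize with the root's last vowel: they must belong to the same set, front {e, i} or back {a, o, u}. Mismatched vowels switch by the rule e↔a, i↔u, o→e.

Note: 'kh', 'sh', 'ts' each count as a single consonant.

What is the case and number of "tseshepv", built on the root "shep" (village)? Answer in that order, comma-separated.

nominative, singular

Segment: tso-shep-v.
case: -v → nominative.
number: tso- → singular.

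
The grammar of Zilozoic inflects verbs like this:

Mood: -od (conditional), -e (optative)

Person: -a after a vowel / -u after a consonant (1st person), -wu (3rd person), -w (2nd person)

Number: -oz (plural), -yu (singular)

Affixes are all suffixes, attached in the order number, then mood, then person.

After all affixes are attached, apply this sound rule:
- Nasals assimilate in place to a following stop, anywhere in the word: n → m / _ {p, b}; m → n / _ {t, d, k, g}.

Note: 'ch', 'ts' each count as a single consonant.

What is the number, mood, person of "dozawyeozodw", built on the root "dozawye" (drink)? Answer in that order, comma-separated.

Segment: dozawye-oz-od-w.
number: -oz → plural.
mood: -od → conditional.
person: -w → 2nd person.

plural, conditional, 2nd person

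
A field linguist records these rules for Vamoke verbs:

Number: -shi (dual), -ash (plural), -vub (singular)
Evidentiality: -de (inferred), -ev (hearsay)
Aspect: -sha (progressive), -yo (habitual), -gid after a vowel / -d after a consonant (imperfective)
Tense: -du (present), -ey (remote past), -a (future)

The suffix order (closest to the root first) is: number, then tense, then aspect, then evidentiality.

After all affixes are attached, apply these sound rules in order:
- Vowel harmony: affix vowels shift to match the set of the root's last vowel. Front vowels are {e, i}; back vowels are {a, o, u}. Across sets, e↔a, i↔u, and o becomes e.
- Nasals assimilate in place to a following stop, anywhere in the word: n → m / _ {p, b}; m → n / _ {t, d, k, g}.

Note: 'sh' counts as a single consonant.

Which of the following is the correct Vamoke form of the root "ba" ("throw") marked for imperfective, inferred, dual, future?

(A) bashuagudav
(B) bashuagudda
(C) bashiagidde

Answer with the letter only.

Attach number dual -shi → bashi.
Attach tense future -a → bashia.
Attach aspect imperfective -gid (after vowel 'a') → bashiagid.
Attach evidentiality inferred -de → bashiagidde.
Apply vowel harmony: bashiagidde → bashuagudda.
Nasal assimilation: no change.
So the correct form is bashuagudda, option (B).
(C) bashiagidde is wrong: it fails to apply the sound rule(s).
(A) bashuagudav is wrong: it uses hearsay instead of inferred for evidentiality.

B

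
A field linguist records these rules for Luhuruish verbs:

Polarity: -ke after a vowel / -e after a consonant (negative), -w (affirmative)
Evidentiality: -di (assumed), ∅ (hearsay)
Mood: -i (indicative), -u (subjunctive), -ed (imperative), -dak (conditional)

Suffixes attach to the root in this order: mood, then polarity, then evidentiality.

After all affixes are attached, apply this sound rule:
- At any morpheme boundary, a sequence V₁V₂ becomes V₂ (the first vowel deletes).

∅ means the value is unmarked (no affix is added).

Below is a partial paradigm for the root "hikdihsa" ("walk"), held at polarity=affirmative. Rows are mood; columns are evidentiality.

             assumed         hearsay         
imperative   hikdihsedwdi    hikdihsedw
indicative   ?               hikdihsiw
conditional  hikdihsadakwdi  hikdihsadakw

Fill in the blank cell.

Attach mood indicative -i → hikdihsai.
Attach polarity affirmative -w → hikdihsaiw.
Attach evidentiality assumed -di → hikdihsaiwdi.
Apply vowel deletion: hikdihsaiwdi → hikdihsiwdi.

hikdihsiwdi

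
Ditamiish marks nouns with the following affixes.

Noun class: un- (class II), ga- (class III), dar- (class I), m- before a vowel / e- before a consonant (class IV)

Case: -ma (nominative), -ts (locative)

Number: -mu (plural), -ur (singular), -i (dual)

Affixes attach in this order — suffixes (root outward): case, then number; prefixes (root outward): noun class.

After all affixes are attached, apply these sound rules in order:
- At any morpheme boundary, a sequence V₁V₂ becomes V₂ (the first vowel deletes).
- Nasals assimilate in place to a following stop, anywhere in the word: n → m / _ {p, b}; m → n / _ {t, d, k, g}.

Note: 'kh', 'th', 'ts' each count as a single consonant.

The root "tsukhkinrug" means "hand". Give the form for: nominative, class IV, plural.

etsukhkinrugmamu

Attach noun class class IV e- (before consonant 'ts') → etsukhkinrug.
Attach case nominative -ma → etsukhkinrugma.
Attach number plural -mu → etsukhkinrugmamu.
Vowel deletion: no change.
Nasal assimilation: no change.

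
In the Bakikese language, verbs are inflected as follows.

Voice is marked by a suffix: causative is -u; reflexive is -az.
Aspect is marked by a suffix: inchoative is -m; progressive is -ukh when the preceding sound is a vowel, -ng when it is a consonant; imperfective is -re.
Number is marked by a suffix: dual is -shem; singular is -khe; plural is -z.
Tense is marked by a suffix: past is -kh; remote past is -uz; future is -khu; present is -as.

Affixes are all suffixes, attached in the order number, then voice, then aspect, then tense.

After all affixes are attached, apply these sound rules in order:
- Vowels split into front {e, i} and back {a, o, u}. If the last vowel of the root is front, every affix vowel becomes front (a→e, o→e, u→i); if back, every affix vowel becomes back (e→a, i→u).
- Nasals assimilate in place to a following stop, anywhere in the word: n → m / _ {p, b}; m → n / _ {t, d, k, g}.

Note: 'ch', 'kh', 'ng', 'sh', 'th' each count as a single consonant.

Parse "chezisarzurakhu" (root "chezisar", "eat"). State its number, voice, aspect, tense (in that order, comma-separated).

plural, causative, imperfective, future

Segment: chezisar-z-u-re-khu.
number: -z → plural.
voice: -u → causative.
aspect: -re → imperfective.
tense: -khu → future.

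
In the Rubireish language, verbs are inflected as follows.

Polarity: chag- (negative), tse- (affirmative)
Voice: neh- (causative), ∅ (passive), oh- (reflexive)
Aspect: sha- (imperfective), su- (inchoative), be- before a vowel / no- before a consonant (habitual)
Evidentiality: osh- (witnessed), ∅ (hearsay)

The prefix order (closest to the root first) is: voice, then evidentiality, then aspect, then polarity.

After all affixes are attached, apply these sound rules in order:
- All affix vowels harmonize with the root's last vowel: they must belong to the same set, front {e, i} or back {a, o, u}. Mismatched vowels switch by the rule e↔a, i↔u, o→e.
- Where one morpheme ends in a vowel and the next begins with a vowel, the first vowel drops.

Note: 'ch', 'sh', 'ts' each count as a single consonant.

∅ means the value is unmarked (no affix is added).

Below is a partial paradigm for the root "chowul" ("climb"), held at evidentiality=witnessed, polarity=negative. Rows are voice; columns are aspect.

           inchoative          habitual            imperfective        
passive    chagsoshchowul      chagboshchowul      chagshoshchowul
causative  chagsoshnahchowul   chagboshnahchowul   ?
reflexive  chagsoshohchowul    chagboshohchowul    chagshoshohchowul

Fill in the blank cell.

Attach voice causative neh- → nehchowul.
Attach evidentiality witnessed osh- → oshnehchowul.
Attach aspect imperfective sha- → shaoshnehchowul.
Attach polarity negative chag- → chagshaoshnehchowul.
Apply vowel harmony: chagshaoshnehchowul → chagshaoshnahchowul.
Apply vowel deletion: chagshaoshnahchowul → chagshoshnahchowul.

chagshoshnahchowul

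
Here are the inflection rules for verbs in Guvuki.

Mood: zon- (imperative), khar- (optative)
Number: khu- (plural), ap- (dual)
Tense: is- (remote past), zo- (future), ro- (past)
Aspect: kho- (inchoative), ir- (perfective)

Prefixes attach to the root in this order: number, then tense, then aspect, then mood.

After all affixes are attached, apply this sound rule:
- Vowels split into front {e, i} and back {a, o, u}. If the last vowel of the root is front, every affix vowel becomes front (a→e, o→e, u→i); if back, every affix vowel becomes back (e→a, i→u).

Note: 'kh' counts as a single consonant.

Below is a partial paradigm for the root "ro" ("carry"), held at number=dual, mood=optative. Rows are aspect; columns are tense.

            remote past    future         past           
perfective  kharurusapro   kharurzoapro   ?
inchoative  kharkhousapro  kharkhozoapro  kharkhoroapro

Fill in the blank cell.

Attach number dual ap- → apro.
Attach tense past ro- → roapro.
Attach aspect perfective ir- → irroapro.
Attach mood optative khar- → kharirroapro.
Apply vowel harmony: kharirroapro → kharurroapro.

kharurroapro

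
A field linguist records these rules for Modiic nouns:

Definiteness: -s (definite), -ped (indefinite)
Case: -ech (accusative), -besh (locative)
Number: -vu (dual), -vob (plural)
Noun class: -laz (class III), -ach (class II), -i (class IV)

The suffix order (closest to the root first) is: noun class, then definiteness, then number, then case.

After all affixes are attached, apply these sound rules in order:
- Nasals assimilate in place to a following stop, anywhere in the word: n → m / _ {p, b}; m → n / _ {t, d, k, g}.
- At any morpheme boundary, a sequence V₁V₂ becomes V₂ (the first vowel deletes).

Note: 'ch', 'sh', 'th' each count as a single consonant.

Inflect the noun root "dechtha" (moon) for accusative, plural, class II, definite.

dechthachsvobech

Attach noun class class II -ach → dechthaach.
Attach definiteness definite -s → dechthaachs.
Attach number plural -vob → dechthaachsvob.
Attach case accusative -ech → dechthaachsvobech.
Nasal assimilation: no change.
Apply vowel deletion: dechthaachsvobech → dechthachsvobech.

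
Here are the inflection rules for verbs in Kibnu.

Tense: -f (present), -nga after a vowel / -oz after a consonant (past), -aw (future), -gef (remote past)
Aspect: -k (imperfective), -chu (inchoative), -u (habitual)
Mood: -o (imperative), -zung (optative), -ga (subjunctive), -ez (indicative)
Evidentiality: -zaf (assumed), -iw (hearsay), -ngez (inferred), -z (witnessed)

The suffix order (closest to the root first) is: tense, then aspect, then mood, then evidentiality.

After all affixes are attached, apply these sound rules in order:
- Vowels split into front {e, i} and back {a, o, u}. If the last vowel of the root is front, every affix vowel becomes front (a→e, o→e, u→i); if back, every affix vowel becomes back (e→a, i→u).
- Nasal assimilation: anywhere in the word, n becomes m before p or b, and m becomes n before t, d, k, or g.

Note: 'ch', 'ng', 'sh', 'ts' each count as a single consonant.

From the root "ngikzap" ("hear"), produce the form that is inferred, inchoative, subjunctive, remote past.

ngikzapgafchugangaz

Attach tense remote past -gef → ngikzapgef.
Attach aspect inchoative -chu → ngikzapgefchu.
Attach mood subjunctive -ga → ngikzapgefchuga.
Attach evidentiality inferred -ngez → ngikzapgefchugangez.
Apply vowel harmony: ngikzapgefchugangez → ngikzapgafchugangaz.
Nasal assimilation: no change.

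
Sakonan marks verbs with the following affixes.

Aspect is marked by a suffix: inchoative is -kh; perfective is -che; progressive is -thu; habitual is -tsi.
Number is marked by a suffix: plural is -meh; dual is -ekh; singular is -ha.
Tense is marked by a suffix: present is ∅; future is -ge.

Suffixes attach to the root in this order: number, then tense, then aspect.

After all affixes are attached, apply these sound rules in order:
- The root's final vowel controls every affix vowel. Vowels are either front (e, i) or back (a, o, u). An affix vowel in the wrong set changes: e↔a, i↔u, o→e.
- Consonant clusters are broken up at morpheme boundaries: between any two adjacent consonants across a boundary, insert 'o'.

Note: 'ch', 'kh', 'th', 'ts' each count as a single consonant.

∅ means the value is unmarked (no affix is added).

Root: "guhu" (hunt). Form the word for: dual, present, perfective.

guhuakhocha

Attach number dual -ekh → guhuekh.
tense = present: zero marking, form stays guhuekh.
Attach aspect perfective -che → guhuekhche.
Apply vowel harmony: guhuekhche → guhuakhcha.
Apply epenthesis: guhuakhcha → guhuakhocha.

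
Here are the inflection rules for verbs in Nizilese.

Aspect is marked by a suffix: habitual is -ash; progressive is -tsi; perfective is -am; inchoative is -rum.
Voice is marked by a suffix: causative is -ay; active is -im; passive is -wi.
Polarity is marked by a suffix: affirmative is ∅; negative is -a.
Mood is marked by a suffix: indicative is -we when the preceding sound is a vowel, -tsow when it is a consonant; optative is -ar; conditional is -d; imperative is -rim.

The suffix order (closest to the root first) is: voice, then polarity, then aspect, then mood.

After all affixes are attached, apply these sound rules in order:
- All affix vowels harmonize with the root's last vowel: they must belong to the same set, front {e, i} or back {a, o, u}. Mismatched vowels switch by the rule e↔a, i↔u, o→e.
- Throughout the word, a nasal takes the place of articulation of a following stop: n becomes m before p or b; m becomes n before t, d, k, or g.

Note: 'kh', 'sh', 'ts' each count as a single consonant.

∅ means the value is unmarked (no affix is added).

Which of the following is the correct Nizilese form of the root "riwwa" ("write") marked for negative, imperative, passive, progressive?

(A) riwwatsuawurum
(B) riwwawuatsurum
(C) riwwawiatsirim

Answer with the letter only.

Attach voice passive -wi → riwwawi.
Attach polarity negative -a → riwwawia.
Attach aspect progressive -tsi → riwwawiatsi.
Attach mood imperative -rim → riwwawiatsirim.
Apply vowel harmony: riwwawiatsirim → riwwawuatsurum.
Nasal assimilation: no change.
So the correct form is riwwawuatsurum, option (B).
(A) riwwatsuawurum is wrong: it has the affixes in the wrong order.
(C) riwwawiatsirim is wrong: it fails to apply the sound rule(s).

B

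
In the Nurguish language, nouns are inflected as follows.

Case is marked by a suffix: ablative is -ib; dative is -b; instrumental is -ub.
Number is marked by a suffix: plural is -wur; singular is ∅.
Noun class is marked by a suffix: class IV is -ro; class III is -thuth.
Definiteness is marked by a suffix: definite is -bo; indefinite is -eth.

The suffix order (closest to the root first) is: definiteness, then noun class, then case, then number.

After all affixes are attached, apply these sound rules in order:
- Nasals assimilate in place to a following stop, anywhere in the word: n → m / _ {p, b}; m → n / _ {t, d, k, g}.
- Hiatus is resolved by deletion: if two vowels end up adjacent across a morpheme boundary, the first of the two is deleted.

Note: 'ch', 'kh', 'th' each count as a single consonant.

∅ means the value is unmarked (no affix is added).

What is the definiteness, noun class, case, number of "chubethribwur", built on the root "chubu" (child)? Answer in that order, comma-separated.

Segment: chubu-eth-ro-ib-wur.
definiteness: -eth → indefinite.
noun class: -ro → class IV.
case: -ib → ablative.
number: -wur → plural.

indefinite, class IV, ablative, plural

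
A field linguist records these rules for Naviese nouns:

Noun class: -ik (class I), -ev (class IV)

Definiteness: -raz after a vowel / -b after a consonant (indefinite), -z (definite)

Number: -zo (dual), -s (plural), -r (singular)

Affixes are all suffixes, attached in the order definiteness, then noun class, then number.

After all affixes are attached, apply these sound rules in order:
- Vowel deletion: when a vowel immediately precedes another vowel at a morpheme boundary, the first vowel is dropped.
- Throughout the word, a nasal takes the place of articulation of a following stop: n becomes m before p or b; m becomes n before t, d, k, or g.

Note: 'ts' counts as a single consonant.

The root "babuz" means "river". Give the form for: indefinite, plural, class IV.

Attach definiteness indefinite -b (after consonant 'z') → babuzb.
Attach noun class class IV -ev → babuzbev.
Attach number plural -s → babuzbevs.
Vowel deletion: no change.
Nasal assimilation: no change.

babuzbevs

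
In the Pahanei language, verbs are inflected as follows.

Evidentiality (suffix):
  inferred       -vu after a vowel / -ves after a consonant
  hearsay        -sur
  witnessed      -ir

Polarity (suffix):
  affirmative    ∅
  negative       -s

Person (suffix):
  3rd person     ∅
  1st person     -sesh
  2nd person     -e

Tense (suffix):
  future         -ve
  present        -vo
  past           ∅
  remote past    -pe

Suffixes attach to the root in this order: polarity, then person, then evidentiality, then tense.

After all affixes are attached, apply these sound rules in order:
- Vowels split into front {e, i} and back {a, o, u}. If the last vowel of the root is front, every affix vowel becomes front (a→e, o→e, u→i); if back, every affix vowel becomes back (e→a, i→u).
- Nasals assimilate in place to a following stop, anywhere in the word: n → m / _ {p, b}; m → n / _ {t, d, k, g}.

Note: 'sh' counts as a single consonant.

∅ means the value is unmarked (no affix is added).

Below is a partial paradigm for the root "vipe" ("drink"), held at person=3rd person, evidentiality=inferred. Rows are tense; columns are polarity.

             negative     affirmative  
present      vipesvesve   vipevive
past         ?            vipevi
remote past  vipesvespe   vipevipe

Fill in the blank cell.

Attach polarity negative -s → vipes.
person = 3rd person: zero marking, form stays vipes.
Attach evidentiality inferred -ves (after consonant 's') → vipesves.
tense = past: zero marking, form stays vipesves.
Vowel harmony: no change.
Nasal assimilation: no change.

vipesves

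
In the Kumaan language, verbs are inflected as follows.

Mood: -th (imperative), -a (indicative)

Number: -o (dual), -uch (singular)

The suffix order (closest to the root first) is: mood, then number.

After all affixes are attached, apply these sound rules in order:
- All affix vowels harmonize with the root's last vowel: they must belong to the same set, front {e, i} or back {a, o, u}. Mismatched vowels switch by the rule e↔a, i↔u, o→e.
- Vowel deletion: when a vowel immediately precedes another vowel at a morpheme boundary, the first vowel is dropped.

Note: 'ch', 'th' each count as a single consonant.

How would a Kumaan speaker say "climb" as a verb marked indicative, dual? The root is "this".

thise

Attach mood indicative -a → thisa.
Attach number dual -o → thisao.
Apply vowel harmony: thisao → thisee.
Apply vowel deletion: thisee → thise.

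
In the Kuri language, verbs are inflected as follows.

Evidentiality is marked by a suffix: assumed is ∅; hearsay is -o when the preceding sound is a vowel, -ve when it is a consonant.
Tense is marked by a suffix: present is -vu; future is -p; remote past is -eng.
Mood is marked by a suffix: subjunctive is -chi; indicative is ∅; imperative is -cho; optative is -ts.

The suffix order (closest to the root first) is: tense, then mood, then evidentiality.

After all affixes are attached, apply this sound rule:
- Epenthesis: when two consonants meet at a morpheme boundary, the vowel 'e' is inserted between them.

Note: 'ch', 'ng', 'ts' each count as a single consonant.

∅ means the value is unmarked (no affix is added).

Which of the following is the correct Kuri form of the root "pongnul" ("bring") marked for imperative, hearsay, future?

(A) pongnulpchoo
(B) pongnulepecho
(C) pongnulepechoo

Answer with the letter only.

C

Attach tense future -p → pongnulp.
Attach mood imperative -cho → pongnulpcho.
Attach evidentiality hearsay -o (after vowel 'o') → pongnulpchoo.
Apply epenthesis: pongnulpchoo → pongnulepechoo.
So the correct form is pongnulepechoo, option (C).
(A) pongnulpchoo is wrong: it fails to apply the sound rule(s).
(B) pongnulepecho is wrong: it uses assumed instead of hearsay for evidentiality.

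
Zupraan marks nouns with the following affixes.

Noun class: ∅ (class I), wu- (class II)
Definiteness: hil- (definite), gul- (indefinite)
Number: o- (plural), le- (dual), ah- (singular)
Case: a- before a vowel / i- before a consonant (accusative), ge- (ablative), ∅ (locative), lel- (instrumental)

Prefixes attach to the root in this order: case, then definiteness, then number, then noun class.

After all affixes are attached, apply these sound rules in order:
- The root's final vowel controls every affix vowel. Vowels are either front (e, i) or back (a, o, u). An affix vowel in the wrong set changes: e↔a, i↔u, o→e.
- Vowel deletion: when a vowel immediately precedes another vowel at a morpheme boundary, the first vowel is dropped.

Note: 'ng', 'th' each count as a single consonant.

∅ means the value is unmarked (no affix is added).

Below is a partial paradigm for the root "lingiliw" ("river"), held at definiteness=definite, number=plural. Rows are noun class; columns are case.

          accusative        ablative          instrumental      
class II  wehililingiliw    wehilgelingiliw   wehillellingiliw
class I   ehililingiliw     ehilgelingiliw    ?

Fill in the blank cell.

ehillellingiliw

Attach case instrumental lel- → lellingiliw.
Attach definiteness definite hil- → hillellingiliw.
Attach number plural o- → ohillellingiliw.
noun class = class I: zero marking, form stays ohillellingiliw.
Apply vowel harmony: ohillellingiliw → ehillellingiliw.
Vowel deletion: no change.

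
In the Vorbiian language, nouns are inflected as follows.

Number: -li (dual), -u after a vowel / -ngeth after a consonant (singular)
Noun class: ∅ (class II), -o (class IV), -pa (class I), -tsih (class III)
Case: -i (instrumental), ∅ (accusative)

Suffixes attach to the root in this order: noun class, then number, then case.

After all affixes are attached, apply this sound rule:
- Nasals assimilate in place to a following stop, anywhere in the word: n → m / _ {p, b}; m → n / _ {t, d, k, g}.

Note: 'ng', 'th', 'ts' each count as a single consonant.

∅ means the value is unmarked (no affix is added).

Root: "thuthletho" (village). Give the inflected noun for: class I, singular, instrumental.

Attach noun class class I -pa → thuthlethopa.
Attach number singular -u (after vowel 'a') → thuthlethopau.
Attach case instrumental -i → thuthlethopaui.
Nasal assimilation: no change.

thuthlethopaui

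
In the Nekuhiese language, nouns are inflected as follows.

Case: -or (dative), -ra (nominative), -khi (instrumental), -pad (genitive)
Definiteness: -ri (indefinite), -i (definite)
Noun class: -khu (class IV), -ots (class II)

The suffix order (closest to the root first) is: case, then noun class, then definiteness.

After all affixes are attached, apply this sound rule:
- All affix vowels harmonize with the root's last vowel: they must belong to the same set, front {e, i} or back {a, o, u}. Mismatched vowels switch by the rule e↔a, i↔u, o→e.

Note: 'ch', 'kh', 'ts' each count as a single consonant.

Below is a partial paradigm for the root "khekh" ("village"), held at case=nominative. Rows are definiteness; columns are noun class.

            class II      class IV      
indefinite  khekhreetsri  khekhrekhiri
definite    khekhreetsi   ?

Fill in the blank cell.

Attach case nominative -ra → khekhra.
Attach noun class class IV -khu → khekhrakhu.
Attach definiteness definite -i → khekhrakhui.
Apply vowel harmony: khekhrakhui → khekhrekhii.

khekhrekhii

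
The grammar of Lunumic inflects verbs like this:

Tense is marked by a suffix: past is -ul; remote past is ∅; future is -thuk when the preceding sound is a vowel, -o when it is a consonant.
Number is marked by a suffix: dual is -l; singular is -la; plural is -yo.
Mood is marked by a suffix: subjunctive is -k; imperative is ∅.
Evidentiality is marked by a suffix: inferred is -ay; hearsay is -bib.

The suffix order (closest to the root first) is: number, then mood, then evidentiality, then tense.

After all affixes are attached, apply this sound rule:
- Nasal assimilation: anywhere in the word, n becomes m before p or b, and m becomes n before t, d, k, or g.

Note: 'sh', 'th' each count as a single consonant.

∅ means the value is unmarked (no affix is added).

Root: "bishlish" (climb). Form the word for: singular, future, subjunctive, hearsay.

Attach number singular -la → bishlishla.
Attach mood subjunctive -k → bishlishlak.
Attach evidentiality hearsay -bib → bishlishlakbib.
Attach tense future -o (after consonant 'b') → bishlishlakbibo.
Nasal assimilation: no change.

bishlishlakbibo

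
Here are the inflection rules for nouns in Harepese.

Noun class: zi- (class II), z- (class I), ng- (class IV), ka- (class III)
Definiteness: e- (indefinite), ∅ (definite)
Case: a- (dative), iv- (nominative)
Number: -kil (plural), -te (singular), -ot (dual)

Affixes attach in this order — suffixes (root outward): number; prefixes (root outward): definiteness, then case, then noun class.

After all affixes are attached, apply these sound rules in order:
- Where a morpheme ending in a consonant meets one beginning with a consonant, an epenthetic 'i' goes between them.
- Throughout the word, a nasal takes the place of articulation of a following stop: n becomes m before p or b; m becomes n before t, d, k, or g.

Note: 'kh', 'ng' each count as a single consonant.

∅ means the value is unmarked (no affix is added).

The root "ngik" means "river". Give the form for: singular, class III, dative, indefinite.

Attach definiteness indefinite e- → engik.
Attach case dative a- → aengik.
Attach noun class class III ka- → kaaengik.
Attach number singular -te → kaaengikte.
Apply epenthesis: kaaengikte → kaaengikite.
Nasal assimilation: no change.

kaaengikite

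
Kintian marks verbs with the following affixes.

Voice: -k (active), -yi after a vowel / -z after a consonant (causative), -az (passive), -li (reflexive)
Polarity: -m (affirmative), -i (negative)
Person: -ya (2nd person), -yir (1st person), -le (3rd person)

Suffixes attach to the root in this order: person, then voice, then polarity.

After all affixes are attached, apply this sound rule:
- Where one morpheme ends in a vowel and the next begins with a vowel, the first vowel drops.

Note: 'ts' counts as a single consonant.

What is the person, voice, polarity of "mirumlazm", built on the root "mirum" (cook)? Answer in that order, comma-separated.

3rd person, passive, affirmative

Segment: mirum-le-az-m.
person: -le → 3rd person.
voice: -az → passive.
polarity: -m → affirmative.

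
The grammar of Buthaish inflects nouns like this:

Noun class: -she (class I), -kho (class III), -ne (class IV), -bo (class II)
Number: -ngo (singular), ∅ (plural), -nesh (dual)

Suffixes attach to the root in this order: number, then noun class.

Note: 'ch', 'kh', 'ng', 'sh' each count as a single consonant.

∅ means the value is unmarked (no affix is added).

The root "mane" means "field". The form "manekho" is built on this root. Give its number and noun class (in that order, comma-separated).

plural, class III

Segment: mane-kho.
number: ∅ → plural.
noun class: -kho → class III.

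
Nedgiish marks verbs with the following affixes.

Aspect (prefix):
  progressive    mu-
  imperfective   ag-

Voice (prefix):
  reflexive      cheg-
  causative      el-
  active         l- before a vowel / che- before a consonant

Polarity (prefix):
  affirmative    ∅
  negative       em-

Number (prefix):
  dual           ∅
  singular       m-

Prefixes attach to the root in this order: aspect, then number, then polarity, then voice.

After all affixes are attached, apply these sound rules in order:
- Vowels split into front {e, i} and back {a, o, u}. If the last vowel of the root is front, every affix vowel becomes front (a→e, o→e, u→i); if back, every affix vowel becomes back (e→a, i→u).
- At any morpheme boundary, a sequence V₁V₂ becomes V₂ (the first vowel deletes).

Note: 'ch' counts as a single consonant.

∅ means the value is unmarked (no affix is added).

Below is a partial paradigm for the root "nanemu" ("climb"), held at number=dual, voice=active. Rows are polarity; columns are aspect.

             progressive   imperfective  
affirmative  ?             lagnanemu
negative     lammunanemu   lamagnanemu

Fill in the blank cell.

Attach aspect progressive mu- → munanemu.
number = dual: zero marking, form stays munanemu.
polarity = affirmative: zero marking, form stays munanemu.
Attach voice active che- (before consonant 'm') → chemunanemu.
Apply vowel harmony: chemunanemu → chamunanemu.
Vowel deletion: no change.

chamunanemu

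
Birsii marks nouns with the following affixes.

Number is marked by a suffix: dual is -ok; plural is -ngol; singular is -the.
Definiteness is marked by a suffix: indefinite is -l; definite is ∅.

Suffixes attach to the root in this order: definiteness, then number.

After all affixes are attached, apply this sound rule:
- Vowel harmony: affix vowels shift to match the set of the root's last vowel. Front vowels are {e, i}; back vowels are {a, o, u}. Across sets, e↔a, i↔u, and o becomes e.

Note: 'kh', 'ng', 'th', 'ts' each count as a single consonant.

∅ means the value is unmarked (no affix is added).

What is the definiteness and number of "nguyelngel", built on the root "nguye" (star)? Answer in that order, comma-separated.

Segment: nguye-l-ngol.
definiteness: -l → indefinite.
number: -ngol → plural.

indefinite, plural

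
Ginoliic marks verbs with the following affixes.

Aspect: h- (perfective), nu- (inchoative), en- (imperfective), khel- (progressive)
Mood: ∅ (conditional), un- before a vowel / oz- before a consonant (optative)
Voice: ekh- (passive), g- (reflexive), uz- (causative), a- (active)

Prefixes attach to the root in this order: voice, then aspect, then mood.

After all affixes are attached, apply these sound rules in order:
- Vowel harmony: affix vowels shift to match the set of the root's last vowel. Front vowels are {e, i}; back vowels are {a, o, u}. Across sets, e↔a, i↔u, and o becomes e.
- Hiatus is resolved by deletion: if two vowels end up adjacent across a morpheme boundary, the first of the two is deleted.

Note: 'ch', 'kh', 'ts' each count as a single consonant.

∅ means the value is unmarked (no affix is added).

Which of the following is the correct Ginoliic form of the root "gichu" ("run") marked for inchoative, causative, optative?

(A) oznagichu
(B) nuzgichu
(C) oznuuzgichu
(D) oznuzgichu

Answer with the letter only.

Attach voice causative uz- → uzgichu.
Attach aspect inchoative nu- → nuuzgichu.
Attach mood optative oz- (before consonant 'n') → oznuuzgichu.
Vowel harmony: no change.
Apply vowel deletion: oznuuzgichu → oznuzgichu.
So the correct form is oznuzgichu, option (D).
(A) oznagichu is wrong: it uses active instead of causative for voice.
(C) oznuuzgichu is wrong: it fails to apply the sound rule(s).
(B) nuzgichu is wrong: it uses conditional instead of optative for mood.

D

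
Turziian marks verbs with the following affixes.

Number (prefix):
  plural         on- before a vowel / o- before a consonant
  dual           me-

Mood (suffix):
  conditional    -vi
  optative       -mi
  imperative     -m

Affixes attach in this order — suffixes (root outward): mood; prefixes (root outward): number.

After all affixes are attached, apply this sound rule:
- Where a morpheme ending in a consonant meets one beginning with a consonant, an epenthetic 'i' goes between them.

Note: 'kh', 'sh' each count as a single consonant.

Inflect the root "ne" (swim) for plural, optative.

onemi

Attach mood optative -mi → nemi.
Attach number plural o- (before consonant 'n') → onemi.
Epenthesis: no change.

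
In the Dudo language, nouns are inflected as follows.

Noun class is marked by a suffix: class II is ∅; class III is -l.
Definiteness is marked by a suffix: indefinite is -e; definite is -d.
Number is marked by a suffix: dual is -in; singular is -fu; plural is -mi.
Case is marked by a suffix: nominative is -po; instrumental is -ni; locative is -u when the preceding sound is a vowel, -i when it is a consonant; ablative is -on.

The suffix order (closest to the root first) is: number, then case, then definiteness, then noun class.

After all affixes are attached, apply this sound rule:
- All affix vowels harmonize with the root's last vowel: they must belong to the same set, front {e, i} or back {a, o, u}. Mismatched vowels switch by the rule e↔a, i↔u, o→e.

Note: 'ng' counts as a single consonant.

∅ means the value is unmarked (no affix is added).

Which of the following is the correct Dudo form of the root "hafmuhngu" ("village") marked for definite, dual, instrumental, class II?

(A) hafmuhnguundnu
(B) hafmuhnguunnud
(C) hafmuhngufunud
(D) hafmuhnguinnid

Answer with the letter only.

B

Attach number dual -in → hafmuhnguin.
Attach case instrumental -ni → hafmuhnguinni.
Attach definiteness definite -d → hafmuhnguinnid.
noun class = class II: zero marking, form stays hafmuhnguinnid.
Apply vowel harmony: hafmuhnguinnid → hafmuhnguunnud.
So the correct form is hafmuhnguunnud, option (B).
(C) hafmuhngufunud is wrong: it uses singular instead of dual for number.
(A) hafmuhnguundnu is wrong: it has the affixes in the wrong order.
(D) hafmuhnguinnid is wrong: it fails to apply the sound rule(s).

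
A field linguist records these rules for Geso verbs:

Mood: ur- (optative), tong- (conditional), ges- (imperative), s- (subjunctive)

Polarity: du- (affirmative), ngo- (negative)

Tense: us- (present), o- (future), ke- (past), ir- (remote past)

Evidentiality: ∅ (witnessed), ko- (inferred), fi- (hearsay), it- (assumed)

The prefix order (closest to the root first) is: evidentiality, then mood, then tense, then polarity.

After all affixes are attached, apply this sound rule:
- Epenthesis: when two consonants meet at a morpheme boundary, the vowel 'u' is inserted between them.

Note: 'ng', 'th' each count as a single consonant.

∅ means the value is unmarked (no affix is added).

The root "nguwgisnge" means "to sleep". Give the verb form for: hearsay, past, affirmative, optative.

dukeurufinguwgisnge

Attach evidentiality hearsay fi- → finguwgisnge.
Attach mood optative ur- → urfinguwgisnge.
Attach tense past ke- → keurfinguwgisnge.
Attach polarity affirmative du- → dukeurfinguwgisnge.
Apply epenthesis: dukeurfinguwgisnge → dukeurufinguwgisnge.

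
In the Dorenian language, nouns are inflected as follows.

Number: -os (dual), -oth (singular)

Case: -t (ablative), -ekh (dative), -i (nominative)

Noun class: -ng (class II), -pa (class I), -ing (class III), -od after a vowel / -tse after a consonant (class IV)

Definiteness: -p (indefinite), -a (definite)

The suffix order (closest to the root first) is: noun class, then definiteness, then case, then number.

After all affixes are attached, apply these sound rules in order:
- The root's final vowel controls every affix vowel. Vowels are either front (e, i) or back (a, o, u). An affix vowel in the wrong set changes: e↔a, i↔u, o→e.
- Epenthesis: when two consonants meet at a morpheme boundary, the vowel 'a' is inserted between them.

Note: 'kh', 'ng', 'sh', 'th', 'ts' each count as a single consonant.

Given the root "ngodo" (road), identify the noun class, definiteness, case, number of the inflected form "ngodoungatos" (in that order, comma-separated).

Segment: ngodo-ing-a-t-os.
noun class: -ing → class III.
definiteness: -a → definite.
case: -t → ablative.
number: -os → dual.

class III, definite, ablative, dual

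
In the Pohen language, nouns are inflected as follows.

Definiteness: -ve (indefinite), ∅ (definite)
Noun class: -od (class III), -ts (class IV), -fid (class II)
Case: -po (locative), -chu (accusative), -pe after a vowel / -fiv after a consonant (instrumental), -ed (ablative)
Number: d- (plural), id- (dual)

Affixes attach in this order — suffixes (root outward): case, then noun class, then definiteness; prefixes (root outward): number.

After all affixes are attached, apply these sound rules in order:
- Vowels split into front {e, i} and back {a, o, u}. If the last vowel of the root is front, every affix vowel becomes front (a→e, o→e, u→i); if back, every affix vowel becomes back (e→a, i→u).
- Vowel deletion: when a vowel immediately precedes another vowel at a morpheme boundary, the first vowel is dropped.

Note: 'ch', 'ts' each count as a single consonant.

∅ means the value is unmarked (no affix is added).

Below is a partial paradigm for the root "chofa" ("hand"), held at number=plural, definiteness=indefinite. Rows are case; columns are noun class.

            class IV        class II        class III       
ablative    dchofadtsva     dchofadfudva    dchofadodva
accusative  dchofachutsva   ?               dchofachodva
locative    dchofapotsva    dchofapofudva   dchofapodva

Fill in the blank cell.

Attach case accusative -chu → chofachu.
Attach number plural d- → dchofachu.
Attach noun class class II -fid → dchofachufid.
Attach definiteness indefinite -ve → dchofachufidve.
Apply vowel harmony: dchofachufidve → dchofachufudva.
Vowel deletion: no change.

dchofachufudva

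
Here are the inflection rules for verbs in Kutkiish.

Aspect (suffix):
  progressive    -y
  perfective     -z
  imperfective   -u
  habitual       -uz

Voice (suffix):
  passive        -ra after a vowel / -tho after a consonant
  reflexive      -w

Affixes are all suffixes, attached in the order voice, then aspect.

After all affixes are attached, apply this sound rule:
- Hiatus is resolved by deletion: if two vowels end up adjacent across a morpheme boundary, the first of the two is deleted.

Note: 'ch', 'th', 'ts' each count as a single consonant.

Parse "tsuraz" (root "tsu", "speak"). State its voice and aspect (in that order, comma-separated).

Segment: tsu-ra-z.
voice: -ra/tho → passive.
aspect: -z → perfective.

passive, perfective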